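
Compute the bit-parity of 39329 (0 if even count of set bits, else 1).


0b1001100110100001 has 7 ones => parity 1

1


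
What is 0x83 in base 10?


83 hex = 131 decimal

131


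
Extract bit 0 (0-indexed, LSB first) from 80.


0b1010000, position 0 = 0

0


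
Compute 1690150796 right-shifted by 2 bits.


0b1100100101111011010011110001100 >> 2 = 0b11001001011110110100111100011 = 422537699

422537699


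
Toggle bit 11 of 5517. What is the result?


5517 ^ (1 << 11) = 5517 ^ 2048 = 7565

7565


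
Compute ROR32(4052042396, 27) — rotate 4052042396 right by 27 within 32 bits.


Rotate 0b11110001100001010100001010011100 right by 27 (32-bit) = 0b110000101010000101001110011110 = 816337822

816337822


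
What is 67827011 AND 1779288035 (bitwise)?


0b100000010101111010101000011 & 0b1101010000011011100011111100011 = 0b10001100010101000011 = 574787

574787


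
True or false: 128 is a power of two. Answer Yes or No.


0b10000000. Only one bit set => Yes

Yes


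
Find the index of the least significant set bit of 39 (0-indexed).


0b100111. Lowest set bit at position 0

0


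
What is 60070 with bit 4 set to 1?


60070 | (1 << 4) = 60070 | 16 = 60086

60086


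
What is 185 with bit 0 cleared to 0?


185 & ~(1 << 0) = 184

184


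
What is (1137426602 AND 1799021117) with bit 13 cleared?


Step 1: 1137426602 & 1799021117 = 1124778024
Step 2: 1124778024 & ~(1 << 13) = 1124778024

1124778024


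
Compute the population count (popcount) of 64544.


0b1111110000100000 has 7 set bits

7


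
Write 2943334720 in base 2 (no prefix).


2943334720 = 10101111011011111011100101000000 in binary

10101111011011111011100101000000


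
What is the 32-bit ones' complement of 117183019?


117183019 ^ 4294967295 = 4177784276

4177784276


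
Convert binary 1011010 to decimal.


1011010 in decimal = 90

90


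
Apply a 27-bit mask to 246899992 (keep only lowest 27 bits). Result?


246899992 & 134217727 = 112682264

112682264


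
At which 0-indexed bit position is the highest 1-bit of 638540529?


0b100110000011110101101011110001. Highest set bit at position 29

29


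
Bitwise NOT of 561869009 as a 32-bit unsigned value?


~0b100001011111010111000011010001 = 0b11011110100000101000111100101110 = 3733098286 (32-bit unsigned)

3733098286


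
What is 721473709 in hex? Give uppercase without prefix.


721473709 = 2B00D0AD hex

2B00D0AD


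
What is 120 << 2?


0b1111000 << 2 = 0b111100000 = 480

480


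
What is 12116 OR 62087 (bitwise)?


0b10111101010100 | 0b1111001010000111 = 0b1111111111010111 = 65495

65495


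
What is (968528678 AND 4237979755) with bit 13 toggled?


Step 1: 968528678 & 4237979755 = 949620770
Step 2: 949620770 ^ (1 << 13) = 949620770 ^ 8192 = 949628962

949628962


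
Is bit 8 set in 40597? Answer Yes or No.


0b1001111010010101, bit 8 = 0. No

No


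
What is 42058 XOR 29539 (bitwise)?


0b1010010001001010 ^ 0b111001101100011 = 0b1101011100101001 = 55081

55081


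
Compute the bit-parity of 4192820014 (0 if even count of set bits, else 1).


0b11111001111010010101101100101110 has 20 ones => parity 0

0


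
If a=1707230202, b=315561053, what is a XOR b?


1707230202 ^ 315561053 = 1997363111

1997363111


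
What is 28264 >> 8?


0b110111001101000 >> 8 = 0b1101110 = 110

110


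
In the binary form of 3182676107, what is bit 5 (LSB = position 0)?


0b10111101101100111100100010001011, position 5 = 0

0


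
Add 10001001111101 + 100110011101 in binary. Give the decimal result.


10001001111101 + 100110011101 = 10110000011010 = 11290

11290


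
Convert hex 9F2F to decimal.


9F2F hex = 40751 decimal

40751


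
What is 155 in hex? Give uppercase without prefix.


155 = 9B hex

9B


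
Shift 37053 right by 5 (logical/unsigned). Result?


0b1001000010111101 >> 5 = 0b10010000101 = 1157

1157


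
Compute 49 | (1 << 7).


49 | (1 << 7) = 49 | 128 = 177

177


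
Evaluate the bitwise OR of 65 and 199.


0b1000001 | 0b11000111 = 0b11000111 = 199

199


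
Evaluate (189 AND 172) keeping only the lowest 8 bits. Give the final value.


Step 1: 189 & 172 = 172
Step 2: 172 & 255 = 172

172


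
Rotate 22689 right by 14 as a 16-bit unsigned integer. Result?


Rotate 0b101100010100001 right by 14 (16-bit) = 0b110001010000101 = 25221

25221


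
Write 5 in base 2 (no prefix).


5 = 101 in binary

101


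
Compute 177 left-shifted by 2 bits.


0b10110001 << 2 = 0b1011000100 = 708

708


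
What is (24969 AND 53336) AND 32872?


Step 1: 24969 & 53336 = 16392
Step 2: 16392 & 32872 = 8

8


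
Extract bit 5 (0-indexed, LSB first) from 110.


0b1101110, position 5 = 1

1


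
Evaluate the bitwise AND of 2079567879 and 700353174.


0b1111011111100111011000000000111 & 0b101001101111101000101010010110 = 0b101001101100101000000000000110 = 699564038

699564038


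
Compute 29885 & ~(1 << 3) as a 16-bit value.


29885 & ~(1 << 3) = 29877

29877


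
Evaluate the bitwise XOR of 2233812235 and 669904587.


0b10000101001001010100010100001011 ^ 0b100111111011011110111011001011 = 0b10100010110010001010101111000000 = 2731060160

2731060160


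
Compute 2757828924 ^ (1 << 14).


2757828924 ^ (1 << 14) = 2757828924 ^ 16384 = 2757845308

2757845308


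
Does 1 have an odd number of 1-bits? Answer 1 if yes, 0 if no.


0b1 has 1 ones => parity 1

1


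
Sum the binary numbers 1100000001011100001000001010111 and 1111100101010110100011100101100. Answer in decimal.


1100000001011100001000001010111 + 1111100101010110100011100101100 = 11011100110110010101011110000011 = 3705231235

3705231235


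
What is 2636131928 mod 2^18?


2636131928 & 262143 = 11864

11864


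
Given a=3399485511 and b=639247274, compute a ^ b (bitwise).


3399485511 ^ 639247274 = 3971623917

3971623917


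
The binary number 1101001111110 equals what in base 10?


1101001111110 in decimal = 6782

6782


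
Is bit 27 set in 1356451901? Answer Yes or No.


0b1010000110110011101000000111101, bit 27 = 0. No

No


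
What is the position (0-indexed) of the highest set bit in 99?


0b1100011. Highest set bit at position 6

6


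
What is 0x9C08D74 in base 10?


9C08D74 hex = 163614068 decimal

163614068


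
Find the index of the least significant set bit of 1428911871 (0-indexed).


0b1010101001010110111011011111111. Lowest set bit at position 0

0


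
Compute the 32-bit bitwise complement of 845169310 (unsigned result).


~0b110010011000000100001010011110 = 0b11001101100111111011110101100001 = 3449797985 (32-bit unsigned)

3449797985


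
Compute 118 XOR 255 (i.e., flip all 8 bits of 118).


118 ^ 255 = 137

137


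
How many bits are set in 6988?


0b1101101001100 has 7 set bits

7


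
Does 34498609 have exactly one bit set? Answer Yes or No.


0b10000011100110100000110001. Multiple bits set => No

No


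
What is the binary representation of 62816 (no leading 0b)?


62816 = 1111010101100000 in binary

1111010101100000


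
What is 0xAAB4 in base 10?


AAB4 hex = 43700 decimal

43700


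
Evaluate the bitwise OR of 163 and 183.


0b10100011 | 0b10110111 = 0b10110111 = 183

183


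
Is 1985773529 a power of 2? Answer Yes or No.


0b1110110010111000111111111011001. Multiple bits set => No

No


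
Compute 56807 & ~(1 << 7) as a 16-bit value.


56807 & ~(1 << 7) = 56679

56679


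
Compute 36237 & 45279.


0b1000110110001101 & 0b1011000011011111 = 0b1000000010001101 = 32909

32909


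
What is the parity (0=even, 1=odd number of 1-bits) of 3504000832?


0b11010000110110101100111101000000 has 15 ones => parity 1

1


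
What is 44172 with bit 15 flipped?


44172 ^ (1 << 15) = 44172 ^ 32768 = 11404

11404


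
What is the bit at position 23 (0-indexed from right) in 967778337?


0b111001101011110010000000100001, position 23 = 1

1


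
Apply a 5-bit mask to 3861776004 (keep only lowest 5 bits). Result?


3861776004 & 31 = 4

4


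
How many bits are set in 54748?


0b1101010111011100 has 10 set bits

10


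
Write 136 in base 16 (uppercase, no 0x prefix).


136 = 88 hex

88


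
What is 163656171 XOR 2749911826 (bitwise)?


0b1001110000010011000111101011 ^ 0b10100011111010000101001100010010 = 0b10101010001010010110001011111001 = 2854839033

2854839033


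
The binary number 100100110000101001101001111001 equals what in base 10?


100100110000101001101001111001 in decimal = 616733305

616733305


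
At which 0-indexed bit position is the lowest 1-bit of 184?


0b10111000. Lowest set bit at position 3

3


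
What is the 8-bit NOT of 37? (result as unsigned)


~0b100101 = 0b11011010 = 218 (8-bit unsigned)

218


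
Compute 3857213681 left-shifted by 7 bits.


0b11100101111010000110100011110001 << 7 = 0b111001011110100001101000111100010000000 = 493723351168

493723351168


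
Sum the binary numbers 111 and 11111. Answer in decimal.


111 + 11111 = 100110 = 38

38


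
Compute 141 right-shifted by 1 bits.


0b10001101 >> 1 = 0b1000110 = 70

70


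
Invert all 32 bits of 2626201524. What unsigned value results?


2626201524 ^ 4294967295 = 1668765771

1668765771


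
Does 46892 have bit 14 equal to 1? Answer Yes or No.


0b1011011100101100, bit 14 = 0. No

No


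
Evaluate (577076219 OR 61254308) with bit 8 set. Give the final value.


Step 1: 577076219 | 61254308 = 602405887
Step 2: 602405887 | (1 << 8) = 602405887 | 256 = 602405887

602405887


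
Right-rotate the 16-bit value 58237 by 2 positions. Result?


Rotate 0b1110001101111101 right by 2 (16-bit) = 0b111100011011111 = 30943

30943


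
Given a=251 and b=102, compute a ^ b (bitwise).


251 ^ 102 = 157

157


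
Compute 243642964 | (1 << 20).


243642964 | (1 << 20) = 243642964 | 1048576 = 244691540

244691540


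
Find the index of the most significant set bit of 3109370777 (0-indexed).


0b10111001010101010011101110011001. Highest set bit at position 31

31


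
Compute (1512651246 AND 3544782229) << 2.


Step 1: 1512651246 & 3544782229 = 1376326020
Step 2: 1376326020 << 2 = 5505304080

5505304080


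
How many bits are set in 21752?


0b101010011111000 has 8 set bits

8


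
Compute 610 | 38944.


0b1001100010 | 0b1001100000100000 = 0b1001101001100010 = 39522

39522


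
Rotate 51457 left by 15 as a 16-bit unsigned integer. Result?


Rotate 0b1100100100000001 left by 15 (16-bit) = 0b1110010010000000 = 58496

58496


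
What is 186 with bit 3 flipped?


186 ^ (1 << 3) = 186 ^ 8 = 178

178


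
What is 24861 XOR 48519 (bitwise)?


0b110000100011101 ^ 0b1011110110000111 = 0b1101110010011010 = 56474

56474


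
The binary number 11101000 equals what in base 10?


11101000 in decimal = 232

232


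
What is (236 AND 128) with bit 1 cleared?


Step 1: 236 & 128 = 128
Step 2: 128 & ~(1 << 1) = 128

128


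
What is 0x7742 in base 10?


7742 hex = 30530 decimal

30530


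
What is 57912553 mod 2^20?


57912553 & 1048575 = 240873

240873


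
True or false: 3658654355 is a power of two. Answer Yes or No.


0b11011010000100101010001010010011. Multiple bits set => No

No


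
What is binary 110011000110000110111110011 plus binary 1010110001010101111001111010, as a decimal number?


110011000110000110111110011 + 1010110001010101111001111010 = 10001001010000110110001101101 = 287861869

287861869


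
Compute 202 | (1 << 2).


202 | (1 << 2) = 202 | 4 = 206

206


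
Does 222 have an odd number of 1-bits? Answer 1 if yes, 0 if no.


0b11011110 has 6 ones => parity 0

0


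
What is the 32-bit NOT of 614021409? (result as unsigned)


~0b100100100110010011100100100001 = 0b11011011011001101100011011011110 = 3680945886 (32-bit unsigned)

3680945886


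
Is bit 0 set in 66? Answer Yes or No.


0b1000010, bit 0 = 0. No

No


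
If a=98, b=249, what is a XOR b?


98 ^ 249 = 155

155


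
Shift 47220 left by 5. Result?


0b1011100001110100 << 5 = 0b101110000111010000000 = 1511040

1511040


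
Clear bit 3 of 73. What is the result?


73 & ~(1 << 3) = 65

65


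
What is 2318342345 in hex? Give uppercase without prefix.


2318342345 = 8A2F18C9 hex

8A2F18C9


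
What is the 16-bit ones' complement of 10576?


10576 ^ 65535 = 54959

54959


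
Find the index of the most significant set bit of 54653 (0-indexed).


0b1101010101111101. Highest set bit at position 15

15


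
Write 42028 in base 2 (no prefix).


42028 = 1010010000101100 in binary

1010010000101100


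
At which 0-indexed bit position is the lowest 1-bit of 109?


0b1101101. Lowest set bit at position 0

0


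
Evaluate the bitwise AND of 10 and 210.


0b1010 & 0b11010010 = 0b10 = 2

2


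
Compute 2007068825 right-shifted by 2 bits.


0b1110111101000010111000010011001 >> 2 = 0b11101111010000101110000100110 = 501767206

501767206


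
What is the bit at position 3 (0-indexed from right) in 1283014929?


0b1001100011110010100000100010001, position 3 = 0

0


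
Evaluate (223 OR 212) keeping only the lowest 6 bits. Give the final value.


Step 1: 223 | 212 = 223
Step 2: 223 & 63 = 31

31


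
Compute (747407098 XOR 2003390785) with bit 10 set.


Step 1: 747407098 ^ 2003390785 = 1541789627
Step 2: 1541789627 | (1 << 10) = 1541789627 | 1024 = 1541789627

1541789627


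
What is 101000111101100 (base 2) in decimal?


101000111101100 in decimal = 20972

20972


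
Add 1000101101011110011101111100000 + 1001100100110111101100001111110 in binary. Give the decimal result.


1000101101011110011101111100000 + 1001100100110111101100001111110 = 10010010010010110001010001011110 = 2454393950

2454393950


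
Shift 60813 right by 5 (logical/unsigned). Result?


0b1110110110001101 >> 5 = 0b11101101100 = 1900

1900


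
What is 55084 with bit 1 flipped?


55084 ^ (1 << 1) = 55084 ^ 2 = 55086

55086


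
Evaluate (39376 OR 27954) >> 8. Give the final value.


Step 1: 39376 | 27954 = 65010
Step 2: 65010 >> 8 = 253

253


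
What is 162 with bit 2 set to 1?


162 | (1 << 2) = 162 | 4 = 166

166


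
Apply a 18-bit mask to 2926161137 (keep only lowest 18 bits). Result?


2926161137 & 262143 = 109809

109809


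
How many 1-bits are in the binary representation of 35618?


0b1000101100100010 has 6 set bits

6


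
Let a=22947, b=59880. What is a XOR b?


22947 ^ 59880 = 45131

45131


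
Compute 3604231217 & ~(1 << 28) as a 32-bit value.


3604231217 & ~(1 << 28) = 3335795761

3335795761


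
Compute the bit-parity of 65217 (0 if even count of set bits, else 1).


0b1111111011000001 has 10 ones => parity 0

0


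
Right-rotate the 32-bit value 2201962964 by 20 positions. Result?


Rotate 0b10000011001111110100100111010100 right by 20 (32-bit) = 0b11110100100111010100100000110011 = 4103948339

4103948339


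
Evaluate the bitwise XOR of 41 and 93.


0b101001 ^ 0b1011101 = 0b1110100 = 116

116


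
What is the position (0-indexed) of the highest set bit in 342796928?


0b10100011011101010101010000000. Highest set bit at position 28

28


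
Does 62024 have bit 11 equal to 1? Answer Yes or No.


0b1111001001001000, bit 11 = 0. No

No


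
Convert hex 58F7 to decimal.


58F7 hex = 22775 decimal

22775


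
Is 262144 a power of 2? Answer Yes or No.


0b1000000000000000000. Only one bit set => Yes

Yes


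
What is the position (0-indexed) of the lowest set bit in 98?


0b1100010. Lowest set bit at position 1

1


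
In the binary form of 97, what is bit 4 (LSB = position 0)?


0b1100001, position 4 = 0

0


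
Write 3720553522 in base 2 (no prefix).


3720553522 = 11011101110000110010010000110010 in binary

11011101110000110010010000110010


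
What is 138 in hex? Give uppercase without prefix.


138 = 8A hex

8A


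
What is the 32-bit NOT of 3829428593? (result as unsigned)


~0b11100100010000000111000101110001 = 0b11011101111111000111010001110 = 465538702 (32-bit unsigned)

465538702


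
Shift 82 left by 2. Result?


0b1010010 << 2 = 0b101001000 = 328

328


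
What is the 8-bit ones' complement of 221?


221 ^ 255 = 34

34


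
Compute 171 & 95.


0b10101011 & 0b1011111 = 0b1011 = 11

11


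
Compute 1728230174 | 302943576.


0b1100111000000101011001100011110 | 0b10010000011101000110101011000 = 0b1110111000011101011111101011110 = 1997455198

1997455198


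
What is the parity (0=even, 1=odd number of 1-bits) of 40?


0b101000 has 2 ones => parity 0

0


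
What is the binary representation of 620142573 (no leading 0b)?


620142573 = 100100111101101001111111101101 in binary

100100111101101001111111101101


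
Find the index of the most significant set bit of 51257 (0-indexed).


0b1100100000111001. Highest set bit at position 15

15


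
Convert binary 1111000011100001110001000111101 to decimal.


1111000011100001110001000111101 in decimal = 2020663869

2020663869


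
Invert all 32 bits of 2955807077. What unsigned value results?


2955807077 ^ 4294967295 = 1339160218

1339160218


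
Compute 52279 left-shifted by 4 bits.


0b1100110000110111 << 4 = 0b11001100001101110000 = 836464

836464


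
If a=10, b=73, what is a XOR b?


10 ^ 73 = 67

67


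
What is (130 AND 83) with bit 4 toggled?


Step 1: 130 & 83 = 2
Step 2: 2 ^ (1 << 4) = 2 ^ 16 = 18

18


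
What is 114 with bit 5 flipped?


114 ^ (1 << 5) = 114 ^ 32 = 82

82


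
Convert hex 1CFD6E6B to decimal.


1CFD6E6B hex = 486370923 decimal

486370923


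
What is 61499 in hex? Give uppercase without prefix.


61499 = F03B hex

F03B


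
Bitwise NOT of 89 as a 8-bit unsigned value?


~0b1011001 = 0b10100110 = 166 (8-bit unsigned)

166


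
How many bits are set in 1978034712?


0b1110101111001100110101000011000 has 16 set bits

16


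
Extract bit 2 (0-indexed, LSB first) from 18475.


0b100100000101011, position 2 = 0

0


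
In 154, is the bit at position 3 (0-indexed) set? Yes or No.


0b10011010, bit 3 = 1. Yes

Yes


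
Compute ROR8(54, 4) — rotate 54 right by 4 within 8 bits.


Rotate 0b110110 right by 4 (8-bit) = 0b1100011 = 99

99


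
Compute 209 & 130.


0b11010001 & 0b10000010 = 0b10000000 = 128

128


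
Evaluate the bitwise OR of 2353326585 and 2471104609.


0b10001100010001001110100111111001 | 0b10010011010010100001000001100001 = 0b10011111010011101111100111111001 = 2672753145

2672753145


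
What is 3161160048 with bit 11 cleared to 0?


3161160048 & ~(1 << 11) = 3161158000

3161158000


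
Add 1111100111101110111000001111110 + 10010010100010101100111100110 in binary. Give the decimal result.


1111100111101110111000001111110 + 10010010100010101100111100110 = 10001111010010001100101001100100 = 2403912292

2403912292


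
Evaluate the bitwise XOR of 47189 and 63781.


0b1011100001010101 ^ 0b1111100100100101 = 0b100000101110000 = 16752

16752


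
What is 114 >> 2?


0b1110010 >> 2 = 0b11100 = 28

28


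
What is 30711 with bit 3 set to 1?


30711 | (1 << 3) = 30711 | 8 = 30719

30719


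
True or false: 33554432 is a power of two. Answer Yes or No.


0b10000000000000000000000000. Only one bit set => Yes

Yes


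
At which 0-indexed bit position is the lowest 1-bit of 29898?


0b111010011001010. Lowest set bit at position 1

1


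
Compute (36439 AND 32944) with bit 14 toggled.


Step 1: 36439 & 32944 = 32784
Step 2: 32784 ^ (1 << 14) = 32784 ^ 16384 = 49168

49168


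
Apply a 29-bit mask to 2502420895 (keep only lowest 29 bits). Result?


2502420895 & 536870911 = 354937247

354937247


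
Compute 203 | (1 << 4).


203 | (1 << 4) = 203 | 16 = 219

219


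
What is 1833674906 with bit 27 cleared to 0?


1833674906 & ~(1 << 27) = 1699457178

1699457178


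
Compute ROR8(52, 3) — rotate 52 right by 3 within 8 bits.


Rotate 0b110100 right by 3 (8-bit) = 0b10000110 = 134

134


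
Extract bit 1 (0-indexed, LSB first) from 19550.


0b100110001011110, position 1 = 1

1


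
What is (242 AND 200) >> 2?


Step 1: 242 & 200 = 192
Step 2: 192 >> 2 = 48

48


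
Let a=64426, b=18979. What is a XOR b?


64426 ^ 18979 = 45449

45449


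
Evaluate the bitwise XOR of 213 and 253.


0b11010101 ^ 0b11111101 = 0b101000 = 40

40


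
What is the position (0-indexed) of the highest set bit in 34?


0b100010. Highest set bit at position 5

5


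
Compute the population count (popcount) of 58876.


0b1110010111111100 has 11 set bits

11


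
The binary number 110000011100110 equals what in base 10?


110000011100110 in decimal = 24806

24806


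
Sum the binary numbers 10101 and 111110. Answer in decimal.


10101 + 111110 = 1010011 = 83

83


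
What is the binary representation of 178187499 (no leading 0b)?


178187499 = 1010100111101110110011101011 in binary

1010100111101110110011101011


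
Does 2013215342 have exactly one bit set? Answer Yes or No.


0b1110111111111110011101001101110. Multiple bits set => No

No


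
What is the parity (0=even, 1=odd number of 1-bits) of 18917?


0b100100111100101 has 8 ones => parity 0

0


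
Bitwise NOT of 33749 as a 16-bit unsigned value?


~0b1000001111010101 = 0b111110000101010 = 31786 (16-bit unsigned)

31786


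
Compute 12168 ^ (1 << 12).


12168 ^ (1 << 12) = 12168 ^ 4096 = 16264

16264


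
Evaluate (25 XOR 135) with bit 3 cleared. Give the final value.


Step 1: 25 ^ 135 = 158
Step 2: 158 & ~(1 << 3) = 150

150


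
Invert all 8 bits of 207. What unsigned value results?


207 ^ 255 = 48

48


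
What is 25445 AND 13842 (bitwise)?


0b110001101100101 & 0b11011000010010 = 0b10001000000000 = 8704

8704


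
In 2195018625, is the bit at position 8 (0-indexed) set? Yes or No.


0b10000010110101010101001110000001, bit 8 = 1. Yes

Yes


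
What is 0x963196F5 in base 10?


963196F5 hex = 2519832309 decimal

2519832309


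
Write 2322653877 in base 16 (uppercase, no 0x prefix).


2322653877 = 8A70E2B5 hex

8A70E2B5


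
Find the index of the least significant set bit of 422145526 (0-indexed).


0b11001001010010110110111110110. Lowest set bit at position 1

1


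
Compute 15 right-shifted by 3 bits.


0b1111 >> 3 = 0b1 = 1

1


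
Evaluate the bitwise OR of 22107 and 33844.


0b101011001011011 | 0b1000010000110100 = 0b1101011001111111 = 54911

54911


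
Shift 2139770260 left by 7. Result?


0b1111111100010100100110110010100 << 7 = 0b11111111000101001001101100101000000000 = 273890593280

273890593280


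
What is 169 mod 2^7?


169 & 127 = 41

41


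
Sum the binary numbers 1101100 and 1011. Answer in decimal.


1101100 + 1011 = 1110111 = 119

119


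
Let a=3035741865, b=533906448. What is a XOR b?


3035741865 ^ 533906448 = 2871229113

2871229113


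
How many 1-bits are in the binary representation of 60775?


0b1110110101100111 has 11 set bits

11


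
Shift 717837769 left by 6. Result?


0b101010110010010101010111001001 << 6 = 0b101010110010010101010111001001000000 = 45941617216

45941617216


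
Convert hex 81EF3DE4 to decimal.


81EF3DE4 hex = 2179939812 decimal

2179939812


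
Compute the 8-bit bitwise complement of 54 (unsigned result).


~0b110110 = 0b11001001 = 201 (8-bit unsigned)

201


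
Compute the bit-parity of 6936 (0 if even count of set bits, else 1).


0b1101100011000 has 6 ones => parity 0

0


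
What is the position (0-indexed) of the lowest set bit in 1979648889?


0b1110101111111110000101101111001. Lowest set bit at position 0

0


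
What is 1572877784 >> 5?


0b1011101110000000011010111011000 >> 5 = 0b10111011100000000110101110 = 49152430

49152430


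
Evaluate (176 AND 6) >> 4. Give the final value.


Step 1: 176 & 6 = 0
Step 2: 0 >> 4 = 0

0


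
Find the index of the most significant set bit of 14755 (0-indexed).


0b11100110100011. Highest set bit at position 13

13


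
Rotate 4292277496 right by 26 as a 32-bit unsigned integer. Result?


Rotate 0b11111111110101101111010011111000 right by 26 (32-bit) = 0b11110101101111010011111000111111 = 4122820159

4122820159


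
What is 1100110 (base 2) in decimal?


1100110 in decimal = 102

102


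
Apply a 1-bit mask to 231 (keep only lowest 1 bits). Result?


231 & 1 = 1

1


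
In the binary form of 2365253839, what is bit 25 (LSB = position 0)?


0b10001100111110101110100011001111, position 25 = 0

0


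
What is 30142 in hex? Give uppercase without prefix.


30142 = 75BE hex

75BE


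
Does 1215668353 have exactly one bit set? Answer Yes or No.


0b1001000011101011010000010000001. Multiple bits set => No

No


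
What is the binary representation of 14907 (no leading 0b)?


14907 = 11101000111011 in binary

11101000111011


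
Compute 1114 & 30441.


0b10001011010 & 0b111011011101001 = 0b10001001000 = 1096

1096


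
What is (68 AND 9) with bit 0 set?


Step 1: 68 & 9 = 0
Step 2: 0 | (1 << 0) = 0 | 1 = 1

1


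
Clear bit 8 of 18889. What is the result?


18889 & ~(1 << 8) = 18633

18633


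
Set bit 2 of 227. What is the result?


227 | (1 << 2) = 227 | 4 = 231

231


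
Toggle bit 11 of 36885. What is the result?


36885 ^ (1 << 11) = 36885 ^ 2048 = 38933

38933


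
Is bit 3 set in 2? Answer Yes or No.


0b10, bit 3 = 0. No

No


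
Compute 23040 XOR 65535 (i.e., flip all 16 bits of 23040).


23040 ^ 65535 = 42495

42495


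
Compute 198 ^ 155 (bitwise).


0b11000110 ^ 0b10011011 = 0b1011101 = 93

93


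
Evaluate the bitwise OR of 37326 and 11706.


0b1001000111001110 | 0b10110110111010 = 0b1011110111111110 = 48638

48638


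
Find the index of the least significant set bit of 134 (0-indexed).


0b10000110. Lowest set bit at position 1

1


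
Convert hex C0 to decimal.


C0 hex = 192 decimal

192


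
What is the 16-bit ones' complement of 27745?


27745 ^ 65535 = 37790

37790


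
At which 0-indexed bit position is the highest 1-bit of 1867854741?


0b1101111010101010011001110010101. Highest set bit at position 30

30


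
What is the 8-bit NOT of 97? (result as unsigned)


~0b1100001 = 0b10011110 = 158 (8-bit unsigned)

158


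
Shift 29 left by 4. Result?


0b11101 << 4 = 0b111010000 = 464

464


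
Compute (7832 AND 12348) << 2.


Step 1: 7832 & 12348 = 4120
Step 2: 4120 << 2 = 16480

16480


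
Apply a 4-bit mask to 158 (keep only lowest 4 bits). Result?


158 & 15 = 14

14


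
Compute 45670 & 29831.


0b1011001001100110 & 0b111010010000111 = 0b11000000000110 = 12294

12294


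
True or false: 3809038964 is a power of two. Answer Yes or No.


0b11100011000010010101001001110100. Multiple bits set => No

No


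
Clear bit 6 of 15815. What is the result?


15815 & ~(1 << 6) = 15751

15751


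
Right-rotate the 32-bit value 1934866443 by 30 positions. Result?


Rotate 0b1110011010100111011100000001011 right by 30 (32-bit) = 0b11001101010011101110000000101101 = 3444498477

3444498477


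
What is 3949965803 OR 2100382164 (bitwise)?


0b11101011011011111011000111101011 | 0b1111101001100010100100111010100 = 0b11111111011111111111100111111111 = 4286577151

4286577151


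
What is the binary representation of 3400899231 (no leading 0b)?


3400899231 = 11001010101101011001101010011111 in binary

11001010101101011001101010011111


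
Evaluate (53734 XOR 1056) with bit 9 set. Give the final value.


Step 1: 53734 ^ 1056 = 54726
Step 2: 54726 | (1 << 9) = 54726 | 512 = 55238

55238


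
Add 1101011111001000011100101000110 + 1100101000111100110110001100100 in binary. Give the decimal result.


1101011111001000011100101000110 + 1100101000111100110110001100100 = 11010001000000101010010110101010 = 3506611626

3506611626


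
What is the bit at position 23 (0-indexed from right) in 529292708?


0b11111100011000101110110100100, position 23 = 1

1


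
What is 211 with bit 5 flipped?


211 ^ (1 << 5) = 211 ^ 32 = 243

243


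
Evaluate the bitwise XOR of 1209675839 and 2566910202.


0b1001000000110100011000000111111 ^ 0b10011000111111111111000011111010 = 0b11010000111001011100000011000101 = 3504718021

3504718021


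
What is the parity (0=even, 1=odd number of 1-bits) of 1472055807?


0b1010111101111011100100111111111 has 23 ones => parity 1

1


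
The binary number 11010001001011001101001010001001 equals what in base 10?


11010001001011001101001010001001 in decimal = 3509375625

3509375625


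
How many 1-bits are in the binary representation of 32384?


0b111111010000000 has 7 set bits

7


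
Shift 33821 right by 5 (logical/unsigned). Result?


0b1000010000011101 >> 5 = 0b10000100000 = 1056

1056


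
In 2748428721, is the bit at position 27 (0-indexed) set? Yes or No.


0b10100011110100011011000110110001, bit 27 = 0. No

No


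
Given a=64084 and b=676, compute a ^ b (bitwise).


64084 ^ 676 = 63728

63728


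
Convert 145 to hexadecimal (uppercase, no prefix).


145 = 91 hex

91


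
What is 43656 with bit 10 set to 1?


43656 | (1 << 10) = 43656 | 1024 = 44680

44680


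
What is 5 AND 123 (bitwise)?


0b101 & 0b1111011 = 0b1 = 1

1


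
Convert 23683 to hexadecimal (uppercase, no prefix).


23683 = 5C83 hex

5C83


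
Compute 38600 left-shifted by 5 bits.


0b1001011011001000 << 5 = 0b100101101100100000000 = 1235200

1235200


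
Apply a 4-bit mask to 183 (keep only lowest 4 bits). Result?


183 & 15 = 7

7


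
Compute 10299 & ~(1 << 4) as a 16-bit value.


10299 & ~(1 << 4) = 10283

10283


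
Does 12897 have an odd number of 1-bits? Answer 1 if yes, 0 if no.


0b11001001100001 has 6 ones => parity 0

0


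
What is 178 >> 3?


0b10110010 >> 3 = 0b10110 = 22

22


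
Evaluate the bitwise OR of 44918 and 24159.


0b1010111101110110 | 0b101111001011111 = 0b1111111101111111 = 65407

65407


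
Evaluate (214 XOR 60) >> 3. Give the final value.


Step 1: 214 ^ 60 = 234
Step 2: 234 >> 3 = 29

29


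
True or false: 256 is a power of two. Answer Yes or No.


0b100000000. Only one bit set => Yes

Yes


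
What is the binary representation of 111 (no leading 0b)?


111 = 1101111 in binary

1101111


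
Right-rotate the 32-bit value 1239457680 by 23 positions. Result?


Rotate 0b1001001111000001001111110010000 right by 23 (32-bit) = 0b11000001001111110010000010010011 = 3242139795

3242139795


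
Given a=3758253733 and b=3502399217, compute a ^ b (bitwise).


3758253733 ^ 3502399217 = 817903700

817903700


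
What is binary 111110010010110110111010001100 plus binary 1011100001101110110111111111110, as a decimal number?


111110010010110110111010001100 + 1011100001101110110111111111110 = 10011010100000101101111010001010 = 2592267914

2592267914


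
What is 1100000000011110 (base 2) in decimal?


1100000000011110 in decimal = 49182

49182


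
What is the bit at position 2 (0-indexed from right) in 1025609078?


0b111101001000011000110101110110, position 2 = 1

1


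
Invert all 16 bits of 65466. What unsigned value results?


65466 ^ 65535 = 69

69


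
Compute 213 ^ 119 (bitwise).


0b11010101 ^ 0b1110111 = 0b10100010 = 162

162


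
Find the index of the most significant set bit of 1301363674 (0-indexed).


0b1001101100100010011101111011010. Highest set bit at position 30

30


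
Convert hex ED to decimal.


ED hex = 237 decimal

237


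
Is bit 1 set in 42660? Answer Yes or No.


0b1010011010100100, bit 1 = 0. No

No


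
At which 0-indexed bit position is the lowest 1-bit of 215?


0b11010111. Lowest set bit at position 0

0


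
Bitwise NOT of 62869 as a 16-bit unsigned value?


~0b1111010110010101 = 0b101001101010 = 2666 (16-bit unsigned)

2666


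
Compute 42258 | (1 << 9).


42258 | (1 << 9) = 42258 | 512 = 42770

42770


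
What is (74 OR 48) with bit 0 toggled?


Step 1: 74 | 48 = 122
Step 2: 122 ^ (1 << 0) = 122 ^ 1 = 123

123


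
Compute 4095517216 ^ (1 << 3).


4095517216 ^ (1 << 3) = 4095517216 ^ 8 = 4095517224

4095517224


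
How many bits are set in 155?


0b10011011 has 5 set bits

5


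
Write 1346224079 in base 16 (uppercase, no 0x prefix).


1346224079 = 503DBFCF hex

503DBFCF


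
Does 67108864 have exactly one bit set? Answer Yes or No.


0b100000000000000000000000000. Only one bit set => Yes

Yes


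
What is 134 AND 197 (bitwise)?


0b10000110 & 0b11000101 = 0b10000100 = 132

132


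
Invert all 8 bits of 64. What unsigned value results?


64 ^ 255 = 191

191


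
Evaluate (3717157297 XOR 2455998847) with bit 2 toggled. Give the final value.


Step 1: 3717157297 ^ 2455998847 = 1340915918
Step 2: 1340915918 ^ (1 << 2) = 1340915918 ^ 4 = 1340915914

1340915914


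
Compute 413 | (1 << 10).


413 | (1 << 10) = 413 | 1024 = 1437

1437


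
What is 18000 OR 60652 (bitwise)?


0b100011001010000 | 0b1110110011101100 = 0b1110111011111100 = 61180

61180


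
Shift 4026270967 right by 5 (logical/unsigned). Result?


0b11101111111111000000010011110111 >> 5 = 0b111011111111110000000100111 = 125820967

125820967


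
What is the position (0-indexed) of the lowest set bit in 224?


0b11100000. Lowest set bit at position 5

5


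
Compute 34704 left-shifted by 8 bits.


0b1000011110010000 << 8 = 0b100001111001000000000000 = 8884224

8884224


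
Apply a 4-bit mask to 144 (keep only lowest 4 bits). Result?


144 & 15 = 0

0


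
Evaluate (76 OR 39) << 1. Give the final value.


Step 1: 76 | 39 = 111
Step 2: 111 << 1 = 222

222


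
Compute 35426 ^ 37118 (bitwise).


0b1000101001100010 ^ 0b1001000011111110 = 0b1101010011100 = 6812

6812


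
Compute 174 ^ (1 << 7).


174 ^ (1 << 7) = 174 ^ 128 = 46

46


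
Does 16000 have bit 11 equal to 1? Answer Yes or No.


0b11111010000000, bit 11 = 1. Yes

Yes


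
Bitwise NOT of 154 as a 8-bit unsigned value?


~0b10011010 = 0b1100101 = 101 (8-bit unsigned)

101


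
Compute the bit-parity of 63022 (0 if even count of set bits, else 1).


0b1111011000101110 has 10 ones => parity 0

0


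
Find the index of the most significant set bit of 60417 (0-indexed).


0b1110110000000001. Highest set bit at position 15

15


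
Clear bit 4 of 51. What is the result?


51 & ~(1 << 4) = 35

35


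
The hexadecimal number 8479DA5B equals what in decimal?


8479DA5B hex = 2222578267 decimal

2222578267


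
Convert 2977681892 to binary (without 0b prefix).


2977681892 = 10110001011110111101000111100100 in binary

10110001011110111101000111100100


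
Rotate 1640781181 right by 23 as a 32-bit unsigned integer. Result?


Rotate 0b1100001110011000101010101111101 right by 23 (32-bit) = 0b10011000101010101111101011000011 = 2561342147

2561342147


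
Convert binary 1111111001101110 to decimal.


1111111001101110 in decimal = 65134

65134


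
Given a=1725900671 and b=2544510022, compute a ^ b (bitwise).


1725900671 ^ 2544510022 = 4050977593

4050977593


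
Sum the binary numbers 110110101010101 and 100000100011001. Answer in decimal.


110110101010101 + 100000100011001 = 1010111001101110 = 44654

44654


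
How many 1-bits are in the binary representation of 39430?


0b1001101000000110 has 6 set bits

6


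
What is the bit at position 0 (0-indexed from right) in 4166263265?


0b11111000010101000010000111100001, position 0 = 1

1


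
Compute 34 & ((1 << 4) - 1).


34 & 15 = 2

2


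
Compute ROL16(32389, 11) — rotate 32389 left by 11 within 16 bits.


Rotate 0b111111010000101 left by 11 (16-bit) = 0b10101111110100 = 11252

11252


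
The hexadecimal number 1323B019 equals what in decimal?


1323B019 hex = 321105945 decimal

321105945


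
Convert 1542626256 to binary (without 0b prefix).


1542626256 = 1011011111100101001101111010000 in binary

1011011111100101001101111010000


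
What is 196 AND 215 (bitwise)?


0b11000100 & 0b11010111 = 0b11000100 = 196

196


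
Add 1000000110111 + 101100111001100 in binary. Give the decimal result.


1000000110111 + 101100111001100 = 110101000000011 = 27139

27139


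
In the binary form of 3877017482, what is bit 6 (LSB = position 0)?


0b11100111000101101001011110001010, position 6 = 0

0


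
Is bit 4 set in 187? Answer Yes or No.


0b10111011, bit 4 = 1. Yes

Yes


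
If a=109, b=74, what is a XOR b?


109 ^ 74 = 39

39


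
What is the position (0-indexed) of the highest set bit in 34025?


0b1000010011101001. Highest set bit at position 15

15


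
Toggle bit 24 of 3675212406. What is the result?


3675212406 ^ (1 << 24) = 3675212406 ^ 16777216 = 3658435190

3658435190


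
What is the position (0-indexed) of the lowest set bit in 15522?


0b11110010100010. Lowest set bit at position 1

1


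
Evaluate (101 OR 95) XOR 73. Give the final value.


Step 1: 101 | 95 = 127
Step 2: 127 ^ 73 = 54

54


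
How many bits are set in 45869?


0b1011001100101101 has 9 set bits

9


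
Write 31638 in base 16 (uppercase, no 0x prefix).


31638 = 7B96 hex

7B96


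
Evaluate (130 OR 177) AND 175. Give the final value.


Step 1: 130 | 177 = 179
Step 2: 179 & 175 = 163

163


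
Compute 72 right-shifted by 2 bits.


0b1001000 >> 2 = 0b10010 = 18

18


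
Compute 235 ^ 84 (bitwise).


0b11101011 ^ 0b1010100 = 0b10111111 = 191

191


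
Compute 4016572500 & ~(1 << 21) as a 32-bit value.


4016572500 & ~(1 << 21) = 4014475348

4014475348


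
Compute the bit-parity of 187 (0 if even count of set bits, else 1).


0b10111011 has 6 ones => parity 0

0


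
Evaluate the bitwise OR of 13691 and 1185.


0b11010101111011 | 0b10010100001 = 0b11010111111011 = 13819

13819


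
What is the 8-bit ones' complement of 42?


42 ^ 255 = 213

213


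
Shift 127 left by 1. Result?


0b1111111 << 1 = 0b11111110 = 254

254


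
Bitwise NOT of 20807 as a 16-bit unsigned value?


~0b101000101000111 = 0b1010111010111000 = 44728 (16-bit unsigned)

44728


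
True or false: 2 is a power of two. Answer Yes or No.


0b10. Only one bit set => Yes

Yes


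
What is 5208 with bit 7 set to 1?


5208 | (1 << 7) = 5208 | 128 = 5336

5336


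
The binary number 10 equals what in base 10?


10 in decimal = 2

2


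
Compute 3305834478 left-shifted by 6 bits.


0b11000101000010110000011111101110 << 6 = 0b11000101000010110000011111101110000000 = 211573406592

211573406592
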